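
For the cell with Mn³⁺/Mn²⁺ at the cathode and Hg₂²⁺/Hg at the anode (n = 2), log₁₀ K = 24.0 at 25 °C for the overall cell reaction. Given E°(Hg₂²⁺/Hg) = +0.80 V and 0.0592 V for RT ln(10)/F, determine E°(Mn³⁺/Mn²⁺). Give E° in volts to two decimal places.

E°cell = (0.0592/n)·log K = (0.0592/2)(24.0) = +0.710 V.
Since Mn³⁺/Mn²⁺ is the cathode and Hg₂²⁺/Hg the anode, E°cell = E°(Mn³⁺/Mn²⁺) − E°(Hg₂²⁺/Hg).
So E°(Mn³⁺/Mn²⁺) = E°cell + E°(Hg₂²⁺/Hg) = +0.710 + (+0.80) = +1.51 V.

+1.51 V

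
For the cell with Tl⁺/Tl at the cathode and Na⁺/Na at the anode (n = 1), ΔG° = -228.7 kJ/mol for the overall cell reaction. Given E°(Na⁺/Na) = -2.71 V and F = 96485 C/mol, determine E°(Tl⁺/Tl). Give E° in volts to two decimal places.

-0.34 V

E°cell = −ΔG°/(nF) = −(-228.7×10³)/((1)(96485)) = +2.370 V.
Since Tl⁺/Tl is the cathode and Na⁺/Na the anode, E°cell = E°(Tl⁺/Tl) − E°(Na⁺/Na).
So E°(Tl⁺/Tl) = E°cell + E°(Na⁺/Na) = +2.370 + (-2.71) = -0.34 V.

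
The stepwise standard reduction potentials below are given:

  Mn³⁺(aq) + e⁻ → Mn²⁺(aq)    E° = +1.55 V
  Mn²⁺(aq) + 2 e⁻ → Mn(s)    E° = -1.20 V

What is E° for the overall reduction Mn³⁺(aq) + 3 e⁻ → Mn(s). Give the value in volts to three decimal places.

-0.283 V

Adding the free-energy changes (−nFE°) of the two steps gives −n₃FE°₃ = −n₁FE°₁ − n₂FE°₂.
E°₃ = (1×+1.55 + 2×-1.20) / 3 = (-0.850) / 3 = -0.283 V.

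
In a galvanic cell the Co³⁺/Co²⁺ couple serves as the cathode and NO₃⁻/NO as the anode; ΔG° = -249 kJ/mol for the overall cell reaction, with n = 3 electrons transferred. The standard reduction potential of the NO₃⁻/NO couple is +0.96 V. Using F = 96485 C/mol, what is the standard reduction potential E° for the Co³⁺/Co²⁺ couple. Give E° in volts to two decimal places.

E°cell = −ΔG°/(nF) = −(-249×10³)/((3)(96485)) = +0.860 V.
Since Co³⁺/Co²⁺ is the cathode and NO₃⁻/NO the anode, E°cell = E°(Co³⁺/Co²⁺) − E°(NO₃⁻/NO).
So E°(Co³⁺/Co²⁺) = E°cell + E°(NO₃⁻/NO) = +0.860 + (+0.96) = +1.82 V.

+1.82 V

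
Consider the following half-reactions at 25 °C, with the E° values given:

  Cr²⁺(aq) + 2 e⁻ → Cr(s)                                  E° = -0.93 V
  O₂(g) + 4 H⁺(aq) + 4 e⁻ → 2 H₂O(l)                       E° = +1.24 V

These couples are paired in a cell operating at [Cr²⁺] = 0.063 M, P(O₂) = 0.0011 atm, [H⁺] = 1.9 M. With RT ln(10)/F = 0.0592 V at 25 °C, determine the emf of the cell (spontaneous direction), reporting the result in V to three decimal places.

+2.178 V

O₂/H₂O is the cathode (higher E°), Cr²⁺/Cr the anode: E°cell = +1.24 − (-0.93) = +2.17 V, n = 4.
Overall: O₂(g) + 4 H⁺(aq) + 2 Cr(s) → 2 H₂O(l) + 2 Cr²⁺(aq)
Q = [Cr²⁺]^2 / (P(O₂)·[H⁺]^4); log Q = -0.558.
E = E° − (0.0592/n) log Q = +2.17 − (0.0592/4)(-0.558) = +2.178 V.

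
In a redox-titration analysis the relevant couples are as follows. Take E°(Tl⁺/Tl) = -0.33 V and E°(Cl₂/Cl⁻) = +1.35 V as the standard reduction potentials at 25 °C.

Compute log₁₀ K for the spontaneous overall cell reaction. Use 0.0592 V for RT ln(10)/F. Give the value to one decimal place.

Cathode: Cl₂/Cl⁻; anode: Tl⁺/Tl. E°cell = +1.68 V, n = 2.
log K = nE°cell / 0.0592 = (2)(+1.68) / 0.0592 = 56.8.

56.8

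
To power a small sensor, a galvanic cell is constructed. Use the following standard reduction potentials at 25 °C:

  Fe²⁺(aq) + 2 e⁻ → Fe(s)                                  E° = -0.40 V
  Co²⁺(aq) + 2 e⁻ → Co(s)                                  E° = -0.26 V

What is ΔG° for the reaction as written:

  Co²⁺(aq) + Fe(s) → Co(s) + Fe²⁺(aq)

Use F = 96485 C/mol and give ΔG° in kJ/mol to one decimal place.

-27.0 kJ/mol

As written, Co²⁺/Co is reduced (cathode) and Fe²⁺/Fe is oxidised (anode), so E°cell = (-0.26) − (-0.40) = +0.14 V.
Balancing electrons gives n = 2.
ΔG° = −nFE° = −(2)(96485)(+0.14) = -27,016 J = -27.0 kJ/mol.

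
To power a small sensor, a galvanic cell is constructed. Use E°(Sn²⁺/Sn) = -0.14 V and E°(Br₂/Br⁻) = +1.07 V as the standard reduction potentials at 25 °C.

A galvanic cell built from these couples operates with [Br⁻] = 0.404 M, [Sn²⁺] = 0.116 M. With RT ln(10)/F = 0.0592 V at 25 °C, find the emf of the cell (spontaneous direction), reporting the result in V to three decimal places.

+1.261 V

Br₂/Br⁻ is the cathode (higher E°), Sn²⁺/Sn the anode: E°cell = +1.07 − (-0.14) = +1.21 V, n = 2.
Overall: Br₂(l) + Sn(s) → 2 Br⁻(aq) + Sn²⁺(aq)
Q = [Br⁻]^2·[Sn²⁺]; log Q = -1.723.
E = E° − (0.0592/n) log Q = +1.21 − (0.0592/2)(-1.723) = +1.261 V.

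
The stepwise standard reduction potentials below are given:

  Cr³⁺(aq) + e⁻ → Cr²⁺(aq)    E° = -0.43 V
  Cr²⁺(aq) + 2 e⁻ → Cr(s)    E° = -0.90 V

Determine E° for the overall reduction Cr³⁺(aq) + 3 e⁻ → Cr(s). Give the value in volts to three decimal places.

-0.743 V

Adding the free-energy changes (−nFE°) of the two steps gives −n₃FE°₃ = −n₁FE°₁ − n₂FE°₂.
E°₃ = (1×-0.43 + 2×-0.90) / 3 = (-2.230) / 3 = -0.743 V.
E° values themselves are not directly additive — weighting by electron count is essential.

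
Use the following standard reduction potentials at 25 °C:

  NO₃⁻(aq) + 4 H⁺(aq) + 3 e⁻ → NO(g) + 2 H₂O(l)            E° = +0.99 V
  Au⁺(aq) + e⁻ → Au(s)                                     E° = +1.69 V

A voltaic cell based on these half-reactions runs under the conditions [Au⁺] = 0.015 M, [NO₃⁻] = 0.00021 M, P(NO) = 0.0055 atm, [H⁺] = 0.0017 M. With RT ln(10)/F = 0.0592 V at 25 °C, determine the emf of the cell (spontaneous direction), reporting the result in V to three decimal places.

Au⁺/Au is the cathode (higher E°), NO₃⁻/NO the anode: E°cell = +1.69 − (+0.99) = +0.70 V, n = 3.
Overall: 3 Au⁺(aq) + NO(g) + 2 H₂O(l) → 3 Au(s) + NO₃⁻(aq) + 4 H⁺(aq)
Q = [NO₃⁻]·[H⁺]^4 / ([Au⁺]^3·P(NO)); log Q = -7.025.
E = E° − (0.0592/n) log Q = +0.70 − (0.0592/3)(-7.025) = +0.839 V.

+0.839 V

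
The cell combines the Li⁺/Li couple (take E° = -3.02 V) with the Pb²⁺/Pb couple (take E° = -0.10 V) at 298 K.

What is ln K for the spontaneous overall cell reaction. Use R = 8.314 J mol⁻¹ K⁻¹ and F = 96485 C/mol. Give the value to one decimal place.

227.4

Cathode: Pb²⁺/Pb; anode: Li⁺/Li. E°cell = (-0.10) − (-3.02) = +2.92 V, with n = 2.
ΔG° = −nFE° = −RT ln K, so ln K = nFE°/(RT) = (2)(96485)(+2.92) / ((8.314)(298)) = 227.429.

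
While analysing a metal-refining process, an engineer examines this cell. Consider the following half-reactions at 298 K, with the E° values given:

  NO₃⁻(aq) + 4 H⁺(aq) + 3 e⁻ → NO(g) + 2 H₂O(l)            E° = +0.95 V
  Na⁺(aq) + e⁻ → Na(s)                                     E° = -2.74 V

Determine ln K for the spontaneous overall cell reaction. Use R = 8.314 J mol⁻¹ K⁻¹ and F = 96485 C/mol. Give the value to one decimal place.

Cathode: NO₃⁻/NO; anode: Na⁺/Na. E°cell = (+0.95) − (-2.74) = +3.69 V, with n = 3.
ΔG° = −nFE° = −RT ln K, so ln K = nFE°/(RT) = (3)(96485)(+3.69) / ((8.314)(298)) = 431.103.

431.1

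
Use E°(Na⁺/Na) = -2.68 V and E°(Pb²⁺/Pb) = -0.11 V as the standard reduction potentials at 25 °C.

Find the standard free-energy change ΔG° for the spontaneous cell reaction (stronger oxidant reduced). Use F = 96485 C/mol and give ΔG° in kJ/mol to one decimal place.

Pb²⁺/Pb (E° = -0.11 V) is the cathode; Na⁺/Na (E° = -2.68 V) is the anode, so E°cell = +2.57 V.
Balancing electrons gives n = 2 (lcm of 2 and 1).
ΔG° = −nFE° = −(2)(96485)(+2.57) = -495,933 J = -495.9 kJ/mol.

-495.9 kJ/mol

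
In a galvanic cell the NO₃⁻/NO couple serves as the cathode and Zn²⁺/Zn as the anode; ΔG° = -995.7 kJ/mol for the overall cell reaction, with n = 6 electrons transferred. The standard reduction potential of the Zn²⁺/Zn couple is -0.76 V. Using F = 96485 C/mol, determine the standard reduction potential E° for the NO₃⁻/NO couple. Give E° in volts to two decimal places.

+0.96 V

E°cell = −ΔG°/(nF) = −(-995.7×10³)/((6)(96485)) = +1.720 V.
Since NO₃⁻/NO is the cathode and Zn²⁺/Zn the anode, E°cell = E°(NO₃⁻/NO) − E°(Zn²⁺/Zn).
So E°(NO₃⁻/NO) = E°cell + E°(Zn²⁺/Zn) = +1.720 + (-0.76) = +0.96 V.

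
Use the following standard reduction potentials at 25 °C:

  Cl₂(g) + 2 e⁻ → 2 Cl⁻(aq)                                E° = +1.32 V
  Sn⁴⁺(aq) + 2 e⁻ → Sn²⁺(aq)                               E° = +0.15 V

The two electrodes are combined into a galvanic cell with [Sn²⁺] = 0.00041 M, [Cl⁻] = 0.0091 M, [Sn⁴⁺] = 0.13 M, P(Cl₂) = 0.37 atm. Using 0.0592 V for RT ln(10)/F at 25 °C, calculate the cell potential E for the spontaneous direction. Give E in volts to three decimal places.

Cl₂/Cl⁻ is the cathode (higher E°), Sn⁴⁺/Sn²⁺ the anode: E°cell = +1.32 − (+0.15) = +1.17 V, n = 2.
Overall: Cl₂(g) + Sn²⁺(aq) → 2 Cl⁻(aq) + Sn⁴⁺(aq)
Q = [Cl⁻]^2·[Sn⁴⁺] / (P(Cl₂)·[Sn²⁺]); log Q = -1.149.
E = E° − (0.0592/n) log Q = +1.17 − (0.0592/2)(-1.149) = +1.204 V.

+1.204 V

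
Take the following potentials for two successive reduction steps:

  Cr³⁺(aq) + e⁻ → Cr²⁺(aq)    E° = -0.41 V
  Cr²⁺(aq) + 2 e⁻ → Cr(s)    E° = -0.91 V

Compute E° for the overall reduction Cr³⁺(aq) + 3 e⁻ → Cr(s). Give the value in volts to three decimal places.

Standard free energies of sequential steps add: ΔG°₃ = ΔG°₁ + ΔG°₂, so n₃E°₃ = n₁E°₁ + n₂E°₂.
E°₃ = (1×-0.41 + 2×-0.91) / 3 = (-2.230) / 3 = -0.743 V.

-0.743 V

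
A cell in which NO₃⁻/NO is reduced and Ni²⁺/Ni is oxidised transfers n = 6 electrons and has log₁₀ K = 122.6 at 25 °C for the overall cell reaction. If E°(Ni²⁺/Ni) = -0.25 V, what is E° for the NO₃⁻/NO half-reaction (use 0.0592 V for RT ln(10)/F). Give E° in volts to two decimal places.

+0.96 V

E°cell = (0.0592/n)·log K = (0.0592/6)(122.6) = +1.210 V.
Since NO₃⁻/NO is the cathode and Ni²⁺/Ni the anode, E°cell = E°(NO₃⁻/NO) − E°(Ni²⁺/Ni).
So E°(NO₃⁻/NO) = E°cell + E°(Ni²⁺/Ni) = +1.210 + (-0.25) = +0.96 V.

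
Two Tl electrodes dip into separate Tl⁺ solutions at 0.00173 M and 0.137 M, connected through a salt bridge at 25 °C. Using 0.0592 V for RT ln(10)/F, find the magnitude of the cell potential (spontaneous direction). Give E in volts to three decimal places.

+0.112 V

For a concentration cell E°cell = 0. The 0.137 M side is the cathode (reduction is favoured where [Tl⁺] is higher).
With n = 1, E = −(0.0592/1) log([Tl⁺]ₐₙ/[Tl⁺]꜀ₐₜ) = −(0.0592/1) log(0.00173/0.137) = −(0.0592/1)(-1.899) = +0.112 V.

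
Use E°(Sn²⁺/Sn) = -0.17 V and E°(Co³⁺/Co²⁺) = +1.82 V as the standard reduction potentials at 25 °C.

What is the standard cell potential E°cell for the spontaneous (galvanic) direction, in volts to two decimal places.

+1.99 V

The Co³⁺/Co²⁺ couple has the higher reduction potential, so it is the cathode; Sn²⁺/Sn is oxidised at the anode.
E°cell = E°(cathode) − E°(anode) = (+1.82) − (-0.17) = +1.99 V.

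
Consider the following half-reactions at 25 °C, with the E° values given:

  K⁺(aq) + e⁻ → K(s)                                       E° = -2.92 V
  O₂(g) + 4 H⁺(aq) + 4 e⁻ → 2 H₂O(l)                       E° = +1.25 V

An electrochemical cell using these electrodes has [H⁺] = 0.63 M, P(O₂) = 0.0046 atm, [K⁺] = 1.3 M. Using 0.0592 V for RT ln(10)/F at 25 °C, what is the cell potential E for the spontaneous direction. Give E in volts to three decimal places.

O₂/H₂O is the cathode (higher E°), K⁺/K the anode: E°cell = +1.25 − (-2.92) = +4.17 V, n = 4.
Overall: O₂(g) + 4 H⁺(aq) + 4 K(s) → 2 H₂O(l) + 4 K⁺(aq)
Q = [K⁺]^4 / (P(O₂)·[H⁺]^4); log Q = 3.596.
E = E° − (0.0592/n) log Q = +4.17 − (0.0592/4)(3.596) = +4.117 V.

+4.117 V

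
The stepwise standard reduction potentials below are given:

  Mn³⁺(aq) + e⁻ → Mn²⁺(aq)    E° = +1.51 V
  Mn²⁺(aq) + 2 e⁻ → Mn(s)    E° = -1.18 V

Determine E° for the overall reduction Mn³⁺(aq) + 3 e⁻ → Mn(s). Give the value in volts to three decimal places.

-0.283 V

Standard free energies of sequential steps add: ΔG°₃ = ΔG°₁ + ΔG°₂, so n₃E°₃ = n₁E°₁ + n₂E°₂.
E°₃ = (1×+1.51 + 2×-1.18) / 3 = (-0.850) / 3 = -0.283 V.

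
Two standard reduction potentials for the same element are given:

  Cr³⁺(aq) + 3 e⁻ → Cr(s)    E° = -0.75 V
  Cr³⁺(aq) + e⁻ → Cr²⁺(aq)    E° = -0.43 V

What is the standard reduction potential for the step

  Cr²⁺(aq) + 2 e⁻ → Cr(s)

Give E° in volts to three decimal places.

-0.910 V

Sequential free energies add, so n₃E°₃ = n₁E°₁ + n₂E°₂.
With n₃ = 3, and the known step contributing 1×(-0.43) V, the unknown satisfies 2·E° = 3×(-0.75) − 1×(-0.43) = -1.820.
E° = -1.820 / 2 = -0.910 V.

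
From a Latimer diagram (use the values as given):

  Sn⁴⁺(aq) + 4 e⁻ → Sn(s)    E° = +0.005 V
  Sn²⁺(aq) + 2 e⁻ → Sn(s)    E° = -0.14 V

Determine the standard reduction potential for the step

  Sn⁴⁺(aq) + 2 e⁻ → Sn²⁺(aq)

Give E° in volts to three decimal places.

Sequential free energies add, so n₃E°₃ = n₁E°₁ + n₂E°₂.
With n₃ = 4, and the known step contributing 2×(-0.14) V, the unknown satisfies 2·E° = 4×(+0.005) − 2×(-0.14) = +0.300.
E° = +0.300 / 2 = +0.150 V.

+0.150 V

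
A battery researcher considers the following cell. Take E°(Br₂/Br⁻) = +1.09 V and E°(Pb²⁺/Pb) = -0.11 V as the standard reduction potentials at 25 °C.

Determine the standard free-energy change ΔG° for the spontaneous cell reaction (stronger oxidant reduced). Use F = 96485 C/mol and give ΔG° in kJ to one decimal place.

Br₂/Br⁻ (E° = +1.09 V) is the cathode; Pb²⁺/Pb (E° = -0.11 V) is the anode, so E°cell = +1.20 V.
Balancing electrons gives n = 2 (lcm of 2 and 2).
ΔG° = −nFE° = −(2)(96485)(+1.20) = -231,564 J = -231.6 kJ.

-231.6 kJ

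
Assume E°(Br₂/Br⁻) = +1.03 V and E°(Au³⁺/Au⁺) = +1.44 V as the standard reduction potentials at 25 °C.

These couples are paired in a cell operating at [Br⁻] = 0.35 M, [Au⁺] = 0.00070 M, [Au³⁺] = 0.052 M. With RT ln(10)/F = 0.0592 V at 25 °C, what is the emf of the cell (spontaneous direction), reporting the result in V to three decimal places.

+0.438 V

Au³⁺/Au⁺ is the cathode (higher E°), Br₂/Br⁻ the anode: E°cell = +1.44 − (+1.03) = +0.41 V, n = 2.
Overall: Au³⁺(aq) + 2 Br⁻(aq) → Au⁺(aq) + Br₂(l)
Q = [Au⁺] / ([Au³⁺]·[Br⁻]^2); log Q = -0.959.
E = E° − (0.0592/n) log Q = +0.41 − (0.0592/2)(-0.959) = +0.438 V.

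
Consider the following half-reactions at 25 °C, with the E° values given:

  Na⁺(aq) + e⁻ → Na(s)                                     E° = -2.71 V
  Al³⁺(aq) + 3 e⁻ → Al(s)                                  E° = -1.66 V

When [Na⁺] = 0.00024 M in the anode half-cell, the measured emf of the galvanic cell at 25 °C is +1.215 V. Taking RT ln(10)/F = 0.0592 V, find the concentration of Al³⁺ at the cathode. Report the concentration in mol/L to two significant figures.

Al³⁺/Al is the cathode, Na⁺/Na the anode: E°cell = +1.05 V, n = 3.
Overall reaction: Al³⁺(aq) + 3 Na(s) → Al(s) + 3 Na⁺(aq); Q = [Na⁺]^3/[Al³⁺]^1.
From E = E° − (0.0592/n) log Q: log Q = (E° − E)·n/0.0592 = (+1.05 − (+1.215))·3/0.0592 = -8.3615.
So 1·log[Al³⁺] = 3·log(0.00024) − log Q = -10.8594 − (-8.3615) = -2.4979; [Al³⁺] = 10^(-2.4979) ≈ 0.0032 M.

0.0032 M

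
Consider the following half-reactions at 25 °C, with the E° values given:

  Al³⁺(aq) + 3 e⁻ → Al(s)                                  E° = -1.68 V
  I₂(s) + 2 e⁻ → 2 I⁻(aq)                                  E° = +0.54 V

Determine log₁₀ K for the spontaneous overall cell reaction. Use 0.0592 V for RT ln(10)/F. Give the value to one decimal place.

Cathode: I₂/I⁻; anode: Al³⁺/Al. E°cell = +2.22 V, n = 6.
log K = nE°cell / 0.0592 = (6)(+2.22) / 0.0592 = 225.0.

225.0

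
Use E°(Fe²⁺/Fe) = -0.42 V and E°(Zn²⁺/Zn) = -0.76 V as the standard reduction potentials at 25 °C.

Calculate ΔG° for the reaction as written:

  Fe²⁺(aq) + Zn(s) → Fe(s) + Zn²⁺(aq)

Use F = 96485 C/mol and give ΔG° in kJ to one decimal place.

As written, Fe²⁺/Fe is reduced (cathode) and Zn²⁺/Zn is oxidised (anode), so E°cell = (-0.42) − (-0.76) = +0.34 V.
Balancing electrons gives n = 2.
ΔG° = −nFE° = −(2)(96485)(+0.34) = -65,610 J = -65.6 kJ.

-65.6 kJ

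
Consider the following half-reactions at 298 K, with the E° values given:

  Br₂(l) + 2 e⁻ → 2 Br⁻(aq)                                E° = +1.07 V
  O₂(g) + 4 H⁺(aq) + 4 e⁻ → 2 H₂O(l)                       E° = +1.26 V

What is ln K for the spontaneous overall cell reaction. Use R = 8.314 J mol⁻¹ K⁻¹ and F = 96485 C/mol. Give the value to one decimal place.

29.6

Cathode: O₂/H₂O; anode: Br₂/Br⁻. E°cell = (+1.26) − (+1.07) = +0.19 V, with n = 4.
ΔG° = −nFE° = −RT ln K, so ln K = nFE°/(RT) = (4)(96485)(+0.19) / ((8.314)(298)) = 29.597.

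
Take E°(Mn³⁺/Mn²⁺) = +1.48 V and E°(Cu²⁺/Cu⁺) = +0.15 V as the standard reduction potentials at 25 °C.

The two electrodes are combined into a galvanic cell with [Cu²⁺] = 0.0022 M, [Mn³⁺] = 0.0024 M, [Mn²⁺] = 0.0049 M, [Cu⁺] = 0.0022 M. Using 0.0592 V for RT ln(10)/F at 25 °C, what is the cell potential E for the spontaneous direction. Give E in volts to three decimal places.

Mn³⁺/Mn²⁺ is the cathode (higher E°), Cu²⁺/Cu⁺ the anode: E°cell = +1.48 − (+0.15) = +1.33 V, n = 1.
Overall: Mn³⁺(aq) + Cu⁺(aq) → Mn²⁺(aq) + Cu²⁺(aq)
Q = [Mn²⁺]·[Cu²⁺] / ([Mn³⁺]·[Cu⁺]); log Q = 0.310.
E = E° − (0.0592/n) log Q = +1.33 − (0.0592/1)(0.310) = +1.312 V.

+1.312 V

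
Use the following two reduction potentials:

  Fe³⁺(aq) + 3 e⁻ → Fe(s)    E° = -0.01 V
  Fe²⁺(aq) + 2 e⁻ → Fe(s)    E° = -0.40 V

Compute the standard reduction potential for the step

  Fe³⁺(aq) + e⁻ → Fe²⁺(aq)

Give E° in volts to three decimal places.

+0.770 V

Sequential free energies add, so n₃E°₃ = n₁E°₁ + n₂E°₂.
With n₃ = 3, and the known step contributing 2×(-0.40) V, the unknown satisfies 1·E° = 3×(-0.01) − 2×(-0.40) = +0.770.
E° = +0.770 / 1 = +0.770 V.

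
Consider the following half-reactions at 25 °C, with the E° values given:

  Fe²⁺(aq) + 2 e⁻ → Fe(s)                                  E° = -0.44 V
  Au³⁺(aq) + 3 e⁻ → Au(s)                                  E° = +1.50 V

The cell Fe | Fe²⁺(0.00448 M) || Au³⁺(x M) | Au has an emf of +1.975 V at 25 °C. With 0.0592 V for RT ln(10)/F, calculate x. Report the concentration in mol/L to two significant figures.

Au³⁺/Au is the cathode, Fe²⁺/Fe the anode: E°cell = +1.94 V, n = 6.
Overall reaction: 2 Au³⁺(aq) + 3 Fe(s) → 2 Au(s) + 3 Fe²⁺(aq); Q = [Fe²⁺]^3/[Au³⁺]^2.
From E = E° − (0.0592/n) log Q: log Q = (E° − E)·n/0.0592 = (+1.94 − (+1.975))·6/0.0592 = -3.5473.
So 2·log[Au³⁺] = 3·log(0.00448) − log Q = -7.0462 − (-3.5473) = -3.4989; log[Au³⁺] = -3.4989 / 2 = -1.7494; [Au³⁺] = 10^(-1.7494) ≈ 0.018 M.

0.018 M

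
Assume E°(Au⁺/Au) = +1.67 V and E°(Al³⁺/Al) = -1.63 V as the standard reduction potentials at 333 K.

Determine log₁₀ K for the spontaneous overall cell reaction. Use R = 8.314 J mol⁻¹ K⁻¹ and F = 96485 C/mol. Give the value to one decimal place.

149.8

Cathode: Au⁺/Au; anode: Al³⁺/Al. E°cell = (+1.67) − (-1.63) = +3.30 V, with n = 3.
ΔG° = −nFE° = −RT ln K, so ln K = nFE°/(RT) = (3)(96485)(+3.30) / ((8.314)(333)) = 345.017.
log₁₀ K = 345.017 / ln 10 = 149.8.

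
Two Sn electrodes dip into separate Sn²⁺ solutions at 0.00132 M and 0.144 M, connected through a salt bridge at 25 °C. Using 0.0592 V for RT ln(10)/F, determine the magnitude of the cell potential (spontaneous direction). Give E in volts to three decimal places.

For a concentration cell E°cell = 0. The 0.144 M side is the cathode (reduction is favoured where [Sn²⁺] is higher).
With n = 2, E = −(0.0592/2) log([Sn²⁺]ₐₙ/[Sn²⁺]꜀ₐₜ) = −(0.0592/2) log(0.00132/0.144) = −(0.0592/2)(-2.038) = +0.060 V.

+0.060 V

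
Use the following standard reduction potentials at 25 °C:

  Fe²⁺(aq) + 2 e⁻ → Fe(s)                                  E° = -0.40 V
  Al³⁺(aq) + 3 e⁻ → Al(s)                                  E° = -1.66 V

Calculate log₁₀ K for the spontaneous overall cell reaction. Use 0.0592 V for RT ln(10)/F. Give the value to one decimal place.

Cathode: Fe²⁺/Fe; anode: Al³⁺/Al. E°cell = +1.26 V, n = 6.
log K = nE°cell / 0.0592 = (6)(+1.26) / 0.0592 = 127.7.

127.7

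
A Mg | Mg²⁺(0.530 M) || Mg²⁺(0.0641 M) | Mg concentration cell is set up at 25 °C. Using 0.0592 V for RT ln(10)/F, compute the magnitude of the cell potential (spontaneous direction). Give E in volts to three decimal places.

For a concentration cell E°cell = 0. The 0.530 M side is the cathode (reduction is favoured where [Mg²⁺] is higher).
With n = 2, E = −(0.0592/2) log([Mg²⁺]ₐₙ/[Mg²⁺]꜀ₐₜ) = −(0.0592/2) log(0.0641/0.53) = −(0.0592/2)(-0.917) = +0.027 V.

+0.027 V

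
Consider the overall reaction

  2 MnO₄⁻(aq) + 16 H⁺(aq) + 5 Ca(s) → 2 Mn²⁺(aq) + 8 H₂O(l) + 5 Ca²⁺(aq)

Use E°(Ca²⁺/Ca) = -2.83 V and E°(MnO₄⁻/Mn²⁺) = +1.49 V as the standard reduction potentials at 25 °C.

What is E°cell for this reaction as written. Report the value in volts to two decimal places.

+4.32 V

The MnO₄⁻/Mn²⁺ couple has the higher reduction potential, so it is the cathode; Ca²⁺/Ca is oxidised at the anode.
E°cell = E°(cathode) − E°(anode) = (+1.49) − (-2.83) = +4.32 V.
Since E°cell > 0, the reaction is spontaneous under standard conditions.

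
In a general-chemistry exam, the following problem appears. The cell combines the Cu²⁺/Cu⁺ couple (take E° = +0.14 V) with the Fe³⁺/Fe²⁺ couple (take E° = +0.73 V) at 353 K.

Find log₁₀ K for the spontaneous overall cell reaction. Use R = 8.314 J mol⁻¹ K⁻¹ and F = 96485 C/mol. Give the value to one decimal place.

8.4

Cathode: Fe³⁺/Fe²⁺; anode: Cu²⁺/Cu⁺. E°cell = (+0.73) − (+0.14) = +0.59 V, with n = 1.
ΔG° = −nFE° = −RT ln K, so ln K = nFE°/(RT) = (1)(96485)(+0.59) / ((8.314)(353)) = 19.397.
log₁₀ K = 19.397 / ln 10 = 8.4.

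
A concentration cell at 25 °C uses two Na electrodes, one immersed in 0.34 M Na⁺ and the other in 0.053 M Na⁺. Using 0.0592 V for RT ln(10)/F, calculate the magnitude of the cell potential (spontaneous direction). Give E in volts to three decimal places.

+0.048 V

For a concentration cell E°cell = 0. The 0.34 M side is the cathode (reduction is favoured where [Na⁺] is higher).
With n = 1, E = −(0.0592/1) log([Na⁺]ₐₙ/[Na⁺]꜀ₐₜ) = −(0.0592/1) log(0.053/0.34) = −(0.0592/1)(-0.807) = +0.048 V.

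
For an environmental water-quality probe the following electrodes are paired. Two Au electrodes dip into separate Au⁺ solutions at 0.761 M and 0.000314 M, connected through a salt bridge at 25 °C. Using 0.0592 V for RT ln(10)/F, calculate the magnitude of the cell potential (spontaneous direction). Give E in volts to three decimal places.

+0.200 V

For a concentration cell E°cell = 0. The 0.761 M side is the cathode (reduction is favoured where [Au⁺] is higher).
With n = 1, E = −(0.0592/1) log([Au⁺]ₐₙ/[Au⁺]꜀ₐₜ) = −(0.0592/1) log(0.000314/0.761) = −(0.0592/1)(-3.384) = +0.200 V.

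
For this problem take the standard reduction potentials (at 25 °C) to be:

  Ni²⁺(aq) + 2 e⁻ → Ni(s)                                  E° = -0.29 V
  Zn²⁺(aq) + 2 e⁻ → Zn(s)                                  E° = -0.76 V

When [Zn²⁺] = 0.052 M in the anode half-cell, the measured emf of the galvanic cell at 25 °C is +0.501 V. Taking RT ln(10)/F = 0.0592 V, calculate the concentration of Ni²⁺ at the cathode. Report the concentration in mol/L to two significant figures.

0.58 M

Ni²⁺/Ni is the cathode, Zn²⁺/Zn the anode: E°cell = +0.47 V, n = 2.
Overall reaction: Ni²⁺(aq) + Zn(s) → Ni(s) + Zn²⁺(aq); Q = [Zn²⁺]^1/[Ni²⁺]^1.
From E = E° − (0.0592/n) log Q: log Q = (E° − E)·n/0.0592 = (+0.47 − (+0.501))·2/0.0592 = -1.0473.
So 1·log[Ni²⁺] = 1·log(0.052) − log Q = -1.2840 − (-1.0473) = -0.2367; [Ni²⁺] = 10^(-0.2367) ≈ 0.58 M.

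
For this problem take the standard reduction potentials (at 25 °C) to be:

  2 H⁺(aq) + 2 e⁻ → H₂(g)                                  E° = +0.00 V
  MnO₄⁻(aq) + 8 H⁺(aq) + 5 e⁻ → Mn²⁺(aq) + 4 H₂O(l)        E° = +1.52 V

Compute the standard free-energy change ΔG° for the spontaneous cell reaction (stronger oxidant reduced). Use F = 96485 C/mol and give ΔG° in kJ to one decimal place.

-1466.6 kJ

MnO₄⁻/Mn²⁺ (E° = +1.52 V) is the cathode; H⁺/H₂ (E° = +0.00 V) is the anode, so E°cell = +1.52 V.
Balancing electrons gives n = 10 (lcm of 5 and 2).
ΔG° = −nFE° = −(10)(96485)(+1.52) = -1,466,572 J = -1466.6 kJ.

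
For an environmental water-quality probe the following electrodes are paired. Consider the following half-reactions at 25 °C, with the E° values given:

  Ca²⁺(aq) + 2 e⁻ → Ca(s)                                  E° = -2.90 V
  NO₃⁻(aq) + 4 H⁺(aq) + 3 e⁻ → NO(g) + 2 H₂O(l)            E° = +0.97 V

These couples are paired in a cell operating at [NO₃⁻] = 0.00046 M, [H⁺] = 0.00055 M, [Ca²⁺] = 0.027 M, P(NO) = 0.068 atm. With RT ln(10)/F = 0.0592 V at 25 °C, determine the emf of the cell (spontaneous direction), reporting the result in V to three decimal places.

NO₃⁻/NO is the cathode (higher E°), Ca²⁺/Ca the anode: E°cell = +0.97 − (-2.90) = +3.87 V, n = 6.
Overall: 2 NO₃⁻(aq) + 8 H⁺(aq) + 3 Ca(s) → 2 NO(g) + 4 H₂O(l) + 3 Ca²⁺(aq)
Q = P(NO)^2·[Ca²⁺]^3 / ([NO₃⁻]^2·[H⁺]^8); log Q = 25.711.
E = E° − (0.0592/n) log Q = +3.87 − (0.0592/6)(25.711) = +3.616 V.

+3.616 V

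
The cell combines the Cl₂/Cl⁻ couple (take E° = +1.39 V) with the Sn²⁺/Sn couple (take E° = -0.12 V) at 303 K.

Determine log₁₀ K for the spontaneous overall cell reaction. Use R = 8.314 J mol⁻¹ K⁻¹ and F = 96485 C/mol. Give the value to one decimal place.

50.2

Cathode: Cl₂/Cl⁻; anode: Sn²⁺/Sn. E°cell = (+1.39) − (-0.12) = +1.51 V, with n = 2.
ΔG° = −nFE° = −RT ln K, so ln K = nFE°/(RT) = (2)(96485)(+1.51) / ((8.314)(303)) = 115.668.
log₁₀ K = 115.668 / ln 10 = 50.2.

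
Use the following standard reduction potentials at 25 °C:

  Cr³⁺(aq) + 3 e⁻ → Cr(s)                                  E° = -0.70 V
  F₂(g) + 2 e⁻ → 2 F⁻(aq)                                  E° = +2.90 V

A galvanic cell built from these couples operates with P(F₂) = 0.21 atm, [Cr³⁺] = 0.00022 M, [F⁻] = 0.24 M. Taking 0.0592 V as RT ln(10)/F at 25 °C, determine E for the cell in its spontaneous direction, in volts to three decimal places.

+3.689 V

F₂/F⁻ is the cathode (higher E°), Cr³⁺/Cr the anode: E°cell = +2.90 − (-0.70) = +3.60 V, n = 6.
Overall: 3 F₂(g) + 2 Cr(s) → 6 F⁻(aq) + 2 Cr³⁺(aq)
Q = [F⁻]^6·[Cr³⁺]^2 / (P(F₂)^3); log Q = -9.001.
E = E° − (0.0592/n) log Q = +3.60 − (0.0592/6)(-9.001) = +3.689 V.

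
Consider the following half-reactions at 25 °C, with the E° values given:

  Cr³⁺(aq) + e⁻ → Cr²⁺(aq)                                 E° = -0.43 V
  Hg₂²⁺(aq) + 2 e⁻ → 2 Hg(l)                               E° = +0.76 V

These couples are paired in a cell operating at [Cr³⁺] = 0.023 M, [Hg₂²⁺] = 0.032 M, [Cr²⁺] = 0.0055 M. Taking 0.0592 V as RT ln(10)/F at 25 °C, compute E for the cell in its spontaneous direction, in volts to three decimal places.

+1.109 V

Hg₂²⁺/Hg is the cathode (higher E°), Cr³⁺/Cr²⁺ the anode: E°cell = +0.76 − (-0.43) = +1.19 V, n = 2.
Overall: Hg₂²⁺(aq) + 2 Cr²⁺(aq) → 2 Hg(l) + 2 Cr³⁺(aq)
Q = [Cr³⁺]^2 / ([Hg₂²⁺]·[Cr²⁺]^2); log Q = 2.738.
E = E° − (0.0592/n) log Q = +1.19 − (0.0592/2)(2.738) = +1.109 V.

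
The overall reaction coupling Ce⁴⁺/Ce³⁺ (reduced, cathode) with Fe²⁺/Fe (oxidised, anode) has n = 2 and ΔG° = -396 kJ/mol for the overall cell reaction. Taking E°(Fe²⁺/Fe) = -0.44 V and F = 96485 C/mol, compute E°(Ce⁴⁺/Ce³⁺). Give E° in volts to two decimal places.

+1.61 V

E°cell = −ΔG°/(nF) = −(-396×10³)/((2)(96485)) = +2.052 V.
Since Ce⁴⁺/Ce³⁺ is the cathode and Fe²⁺/Fe the anode, E°cell = E°(Ce⁴⁺/Ce³⁺) − E°(Fe²⁺/Fe).
So E°(Ce⁴⁺/Ce³⁺) = E°cell + E°(Fe²⁺/Fe) = +2.052 + (-0.44) = +1.61 V.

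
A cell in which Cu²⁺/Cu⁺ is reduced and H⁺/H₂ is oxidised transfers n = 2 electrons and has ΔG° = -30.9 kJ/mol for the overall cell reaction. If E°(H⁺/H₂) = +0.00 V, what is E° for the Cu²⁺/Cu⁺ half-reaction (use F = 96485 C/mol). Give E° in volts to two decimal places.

+0.16 V

E°cell = −ΔG°/(nF) = −(-30.9×10³)/((2)(96485)) = +0.160 V.
Since Cu²⁺/Cu⁺ is the cathode and H⁺/H₂ the anode, E°cell = E°(Cu²⁺/Cu⁺) − E°(H⁺/H₂).
So E°(Cu²⁺/Cu⁺) = E°cell + E°(H⁺/H₂) = +0.160 + (+0.00) = +0.16 V.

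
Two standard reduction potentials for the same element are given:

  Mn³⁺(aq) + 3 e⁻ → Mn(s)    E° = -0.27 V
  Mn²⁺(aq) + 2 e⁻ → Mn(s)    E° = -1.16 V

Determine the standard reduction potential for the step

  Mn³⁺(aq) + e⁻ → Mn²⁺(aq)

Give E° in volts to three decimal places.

+1.510 V

Sequential free energies add, so n₃E°₃ = n₁E°₁ + n₂E°₂.
With n₃ = 3, and the known step contributing 2×(-1.16) V, the unknown satisfies 1·E° = 3×(-0.27) − 2×(-1.16) = +1.510.
E° = +1.510 / 1 = +1.510 V.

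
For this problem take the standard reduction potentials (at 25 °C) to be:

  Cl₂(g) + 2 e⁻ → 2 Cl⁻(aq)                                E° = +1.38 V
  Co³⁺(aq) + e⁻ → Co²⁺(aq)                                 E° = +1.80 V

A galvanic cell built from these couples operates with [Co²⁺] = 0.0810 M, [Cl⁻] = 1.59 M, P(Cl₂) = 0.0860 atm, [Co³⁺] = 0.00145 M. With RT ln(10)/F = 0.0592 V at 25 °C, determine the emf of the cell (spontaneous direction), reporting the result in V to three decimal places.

+0.360 V

Co³⁺/Co²⁺ is the cathode (higher E°), Cl₂/Cl⁻ the anode: E°cell = +1.80 − (+1.38) = +0.42 V, n = 2.
Overall: 2 Co³⁺(aq) + 2 Cl⁻(aq) → 2 Co²⁺(aq) + Cl₂(g)
Q = [Co²⁺]^2·P(Cl₂) / ([Co³⁺]^2·[Cl⁻]^2); log Q = 2.026.
E = E° − (0.0592/n) log Q = +0.42 − (0.0592/2)(2.026) = +0.360 V.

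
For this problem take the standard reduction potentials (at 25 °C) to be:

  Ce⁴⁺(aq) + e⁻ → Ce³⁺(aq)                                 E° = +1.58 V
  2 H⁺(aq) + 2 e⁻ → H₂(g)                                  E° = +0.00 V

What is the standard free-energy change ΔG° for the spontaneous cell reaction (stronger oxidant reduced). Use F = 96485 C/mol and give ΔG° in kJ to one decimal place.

-304.9 kJ

Ce⁴⁺/Ce³⁺ (E° = +1.58 V) is the cathode; H⁺/H₂ (E° = +0.00 V) is the anode, so E°cell = +1.58 V.
Balancing electrons gives n = 2 (lcm of 1 and 2).
ΔG° = −nFE° = −(2)(96485)(+1.58) = -304,893 J = -304.9 kJ.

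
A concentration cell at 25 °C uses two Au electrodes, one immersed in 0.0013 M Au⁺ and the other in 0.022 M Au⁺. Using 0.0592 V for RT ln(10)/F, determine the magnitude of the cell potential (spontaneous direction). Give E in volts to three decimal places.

For a concentration cell E°cell = 0. The 0.022 M side is the cathode (reduction is favoured where [Au⁺] is higher).
With n = 1, E = −(0.0592/1) log([Au⁺]ₐₙ/[Au⁺]꜀ₐₜ) = −(0.0592/1) log(0.0013/0.022) = −(0.0592/1)(-1.228) = +0.073 V.

+0.073 V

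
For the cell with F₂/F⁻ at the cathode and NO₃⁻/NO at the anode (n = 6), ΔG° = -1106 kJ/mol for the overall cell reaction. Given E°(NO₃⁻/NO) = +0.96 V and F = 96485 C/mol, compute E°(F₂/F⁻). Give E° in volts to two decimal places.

+2.87 V

E°cell = −ΔG°/(nF) = −(-1106×10³)/((6)(96485)) = +1.910 V.
Since F₂/F⁻ is the cathode and NO₃⁻/NO the anode, E°cell = E°(F₂/F⁻) − E°(NO₃⁻/NO).
So E°(F₂/F⁻) = E°cell + E°(NO₃⁻/NO) = +1.910 + (+0.96) = +2.87 V.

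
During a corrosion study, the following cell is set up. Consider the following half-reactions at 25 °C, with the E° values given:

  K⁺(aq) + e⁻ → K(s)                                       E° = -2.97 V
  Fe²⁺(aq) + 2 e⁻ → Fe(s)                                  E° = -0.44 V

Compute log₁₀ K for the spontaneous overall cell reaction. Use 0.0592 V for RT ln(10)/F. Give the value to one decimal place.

85.5

Cathode: Fe²⁺/Fe; anode: K⁺/K. E°cell = +2.53 V, n = 2.
log K = nE°cell / 0.0592 = (2)(+2.53) / 0.0592 = 85.5.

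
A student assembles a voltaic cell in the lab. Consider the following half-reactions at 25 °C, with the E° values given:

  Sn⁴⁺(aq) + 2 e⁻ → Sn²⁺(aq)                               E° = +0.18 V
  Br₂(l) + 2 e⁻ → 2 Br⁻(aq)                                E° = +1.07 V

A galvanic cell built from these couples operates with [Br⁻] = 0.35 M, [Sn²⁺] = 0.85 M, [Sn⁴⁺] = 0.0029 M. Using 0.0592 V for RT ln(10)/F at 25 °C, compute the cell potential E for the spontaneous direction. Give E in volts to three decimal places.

Br₂/Br⁻ is the cathode (higher E°), Sn⁴⁺/Sn²⁺ the anode: E°cell = +1.07 − (+0.18) = +0.89 V, n = 2.
Overall: Br₂(l) + Sn²⁺(aq) → 2 Br⁻(aq) + Sn⁴⁺(aq)
Q = [Br⁻]^2·[Sn⁴⁺] / ([Sn²⁺]); log Q = -3.379.
E = E° − (0.0592/n) log Q = +0.89 − (0.0592/2)(-3.379) = +0.990 V.

+0.990 V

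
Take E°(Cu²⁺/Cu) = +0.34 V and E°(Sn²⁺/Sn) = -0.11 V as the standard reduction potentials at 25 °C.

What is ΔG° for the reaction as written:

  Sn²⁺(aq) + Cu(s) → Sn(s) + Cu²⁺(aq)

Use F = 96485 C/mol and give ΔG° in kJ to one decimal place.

As written, Sn²⁺/Sn is reduced (cathode) and Cu²⁺/Cu is oxidised (anode), so E°cell = (-0.11) − (+0.34) = -0.45 V.
Balancing electrons gives n = 2.
ΔG° = −nFE° = −(2)(96485)(-0.45) = 86,836 J = +86.8 kJ.

+86.8 kJ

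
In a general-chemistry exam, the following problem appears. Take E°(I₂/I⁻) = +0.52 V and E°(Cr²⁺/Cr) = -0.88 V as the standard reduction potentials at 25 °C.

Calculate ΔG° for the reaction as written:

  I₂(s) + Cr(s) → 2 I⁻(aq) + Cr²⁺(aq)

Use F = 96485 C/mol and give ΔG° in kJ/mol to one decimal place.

As written, I₂/I⁻ is reduced (cathode) and Cr²⁺/Cr is oxidised (anode), so E°cell = (+0.52) − (-0.88) = +1.40 V.
Balancing electrons gives n = 2.
ΔG° = −nFE° = −(2)(96485)(+1.40) = -270,158 J = -270.2 kJ/mol.

-270.2 kJ/mol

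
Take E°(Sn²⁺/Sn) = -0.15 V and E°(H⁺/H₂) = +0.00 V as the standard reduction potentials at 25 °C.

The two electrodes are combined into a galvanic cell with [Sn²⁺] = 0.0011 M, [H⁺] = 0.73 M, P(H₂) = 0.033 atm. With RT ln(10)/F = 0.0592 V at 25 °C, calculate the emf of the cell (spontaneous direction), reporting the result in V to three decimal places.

+0.273 V

H⁺/H₂ is the cathode (higher E°), Sn²⁺/Sn the anode: E°cell = +0.00 − (-0.15) = +0.15 V, n = 2.
Overall: 2 H⁺(aq) + Sn(s) → H₂(g) + Sn²⁺(aq)
Q = P(H₂)·[Sn²⁺] / ([H⁺]^2); log Q = -4.167.
E = E° − (0.0592/n) log Q = +0.15 − (0.0592/2)(-4.167) = +0.273 V.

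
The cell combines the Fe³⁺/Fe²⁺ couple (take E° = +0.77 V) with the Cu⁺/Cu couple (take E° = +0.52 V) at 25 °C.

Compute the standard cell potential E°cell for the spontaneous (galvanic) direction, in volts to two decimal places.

+0.25 V

The Fe³⁺/Fe²⁺ couple has the higher reduction potential, so it is the cathode; Cu⁺/Cu is oxidised at the anode.
E°cell = E°(cathode) − E°(anode) = (+0.77) − (+0.52) = +0.25 V.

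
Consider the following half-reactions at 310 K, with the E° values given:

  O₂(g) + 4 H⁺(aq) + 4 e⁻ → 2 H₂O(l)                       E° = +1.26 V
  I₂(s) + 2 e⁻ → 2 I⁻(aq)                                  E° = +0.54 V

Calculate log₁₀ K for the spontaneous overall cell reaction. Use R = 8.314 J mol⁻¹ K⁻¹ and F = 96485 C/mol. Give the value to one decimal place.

46.8

Cathode: O₂/H₂O; anode: I₂/I⁻. E°cell = (+1.26) − (+0.54) = +0.72 V, with n = 4.
ΔG° = −nFE° = −RT ln K, so ln K = nFE°/(RT) = (4)(96485)(+0.72) / ((8.314)(310)) = 107.815.
log₁₀ K = 107.815 / ln 10 = 46.8.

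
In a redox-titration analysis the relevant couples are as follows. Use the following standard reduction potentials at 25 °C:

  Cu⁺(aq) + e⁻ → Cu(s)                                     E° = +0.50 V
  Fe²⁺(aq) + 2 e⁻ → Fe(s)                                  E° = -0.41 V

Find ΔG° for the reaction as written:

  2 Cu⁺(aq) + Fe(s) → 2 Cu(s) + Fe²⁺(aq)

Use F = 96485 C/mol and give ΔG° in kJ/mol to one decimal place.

-175.6 kJ/mol

As written, Cu⁺/Cu is reduced (cathode) and Fe²⁺/Fe is oxidised (anode), so E°cell = (+0.50) − (-0.41) = +0.91 V.
Balancing electrons gives n = 2.
ΔG° = −nFE° = −(2)(96485)(+0.91) = -175,603 J = -175.6 kJ/mol.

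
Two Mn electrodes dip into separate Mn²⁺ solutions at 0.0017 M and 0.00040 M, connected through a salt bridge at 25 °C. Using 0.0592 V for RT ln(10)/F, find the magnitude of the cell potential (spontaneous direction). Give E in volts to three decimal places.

+0.019 V

For a concentration cell E°cell = 0. The 0.0017 M side is the cathode (reduction is favoured where [Mn²⁺] is higher).
With n = 2, E = −(0.0592/2) log([Mn²⁺]ₐₙ/[Mn²⁺]꜀ₐₜ) = −(0.0592/2) log(0.0004/0.0017) = −(0.0592/2)(-0.628) = +0.019 V.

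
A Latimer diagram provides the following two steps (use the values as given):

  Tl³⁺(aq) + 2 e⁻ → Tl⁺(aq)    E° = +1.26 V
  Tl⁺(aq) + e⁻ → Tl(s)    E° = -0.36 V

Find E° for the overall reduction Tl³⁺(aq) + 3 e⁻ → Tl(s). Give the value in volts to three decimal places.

Since ΔG° = −nFE° is additive over sequential reductions, n₃E°₃ = n₁E°₁ + n₂E°₂.
E°₃ = (2×+1.26 + 1×-0.36) / 3 = (+2.160) / 3 = +0.720 V.

+0.720 V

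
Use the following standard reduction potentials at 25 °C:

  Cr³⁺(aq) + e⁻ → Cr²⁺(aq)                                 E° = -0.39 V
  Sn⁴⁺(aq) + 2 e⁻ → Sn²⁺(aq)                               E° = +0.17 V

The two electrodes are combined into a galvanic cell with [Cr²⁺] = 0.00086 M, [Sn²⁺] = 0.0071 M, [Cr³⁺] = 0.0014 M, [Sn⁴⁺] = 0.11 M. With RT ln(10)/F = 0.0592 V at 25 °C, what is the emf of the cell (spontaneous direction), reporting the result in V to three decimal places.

+0.583 V

Sn⁴⁺/Sn²⁺ is the cathode (higher E°), Cr³⁺/Cr²⁺ the anode: E°cell = +0.17 − (-0.39) = +0.56 V, n = 2.
Overall: Sn⁴⁺(aq) + 2 Cr²⁺(aq) → Sn²⁺(aq) + 2 Cr³⁺(aq)
Q = [Sn²⁺]·[Cr³⁺]^2 / ([Sn⁴⁺]·[Cr²⁺]^2); log Q = -0.767.
E = E° − (0.0592/n) log Q = +0.56 − (0.0592/2)(-0.767) = +0.583 V.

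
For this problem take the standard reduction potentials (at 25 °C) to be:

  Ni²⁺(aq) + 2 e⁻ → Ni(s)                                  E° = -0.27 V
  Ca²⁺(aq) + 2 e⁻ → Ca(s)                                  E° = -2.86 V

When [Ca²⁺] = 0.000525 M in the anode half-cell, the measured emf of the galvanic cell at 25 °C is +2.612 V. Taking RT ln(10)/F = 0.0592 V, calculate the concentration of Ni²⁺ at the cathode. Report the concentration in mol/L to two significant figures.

Ni²⁺/Ni is the cathode, Ca²⁺/Ca the anode: E°cell = +2.59 V, n = 2.
Overall reaction: Ni²⁺(aq) + Ca(s) → Ni(s) + Ca²⁺(aq); Q = [Ca²⁺]^1/[Ni²⁺]^1.
From E = E° − (0.0592/n) log Q: log Q = (E° − E)·n/0.0592 = (+2.59 − (+2.612))·2/0.0592 = -0.7432.
So 1·log[Ni²⁺] = 1·log(0.000525) − log Q = -3.2798 − (-0.7432) = -2.5366; [Ni²⁺] = 10^(-2.5366) ≈ 0.0029 M.

0.0029 M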